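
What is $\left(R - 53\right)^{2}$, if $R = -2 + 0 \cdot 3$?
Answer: $3025$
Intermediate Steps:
$R = -2$ ($R = -2 + 0 = -2$)
$\left(R - 53\right)^{2} = \left(-2 - 53\right)^{2} = \left(-55\right)^{2} = 3025$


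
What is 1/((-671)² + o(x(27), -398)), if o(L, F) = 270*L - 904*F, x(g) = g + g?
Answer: 1/824613 ≈ 1.2127e-6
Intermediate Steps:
x(g) = 2*g
o(L, F) = -904*F + 270*L
1/((-671)² + o(x(27), -398)) = 1/((-671)² + (-904*(-398) + 270*(2*27))) = 1/(450241 + (359792 + 270*54)) = 1/(450241 + (359792 + 14580)) = 1/(450241 + 374372) = 1/824613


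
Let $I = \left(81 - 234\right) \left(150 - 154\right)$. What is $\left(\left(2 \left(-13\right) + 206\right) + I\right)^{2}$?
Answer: $627264$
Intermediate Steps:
$I = 612$ ($I = \left(-153\right) \left(-4\right) = 612$)
$\left(\left(2 \left(-13\right) + 206\right) + I\right)^{2} = \left(\left(2 \left(-13\right) + 206\right) + 612\right)^{2} = \left(\left(-26 + 206\right) + 612\right)^{2} = \left(180 + 612\right)^{2} = 792^{2} = 627264$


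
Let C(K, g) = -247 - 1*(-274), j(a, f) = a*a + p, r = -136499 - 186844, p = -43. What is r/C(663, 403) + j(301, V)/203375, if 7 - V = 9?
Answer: -7306381951/610125 ≈ -11975.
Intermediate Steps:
V = -2 (V = 7 - 1*9 = 7 - 9 = -2)
r = -323343
j(a, f) = -43 + a² (j(a, f) = a*a - 43 = a² - 43 = -43 + a²)
C(K, g) = 27 (C(K, g) = -247 + 274 = 27)
r/C(663, 403) + j(301, V)/203375 = -323343/27 + (-43 + 301²)/203375 = -323343*1/27 + (-43 + 90601)*(1/203375) = -35927/3 + 90558*(1/203375) = -35927/3 + 90558/203375 = -7306381951/610125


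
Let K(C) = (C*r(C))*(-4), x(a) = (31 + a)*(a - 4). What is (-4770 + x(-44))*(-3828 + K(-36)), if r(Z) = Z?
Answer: 37363752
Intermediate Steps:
x(a) = (-4 + a)*(31 + a) (x(a) = (31 + a)*(-4 + a) = (-4 + a)*(31 + a))
K(C) = -4*C² (K(C) = (C*C)*(-4) = C²*(-4) = -4*C²)
(-4770 + x(-44))*(-3828 + K(-36)) = (-4770 + (-124 + (-44)² + 27*(-44)))*(-3828 - 4*(-36)²) = (-4770 + (-124 + 1936 - 1188))*(-3828 - 4*1296) = (-4770 + 624)*(-3828 - 5184) = -4146*(-9012) = 37363752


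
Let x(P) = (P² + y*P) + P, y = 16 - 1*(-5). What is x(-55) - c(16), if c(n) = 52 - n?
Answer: 1779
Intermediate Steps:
y = 21 (y = 16 + 5 = 21)
x(P) = P² + 22*P (x(P) = (P² + 21*P) + P = P² + 22*P)
x(-55) - c(16) = -55*(22 - 55) - (52 - 1*16) = -55*(-33) - (52 - 16) = 1815 - 1*36 = 1815 - 36 = 1779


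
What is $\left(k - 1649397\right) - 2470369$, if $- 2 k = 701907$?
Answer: $- \frac{8941439}{2} \approx -4.4707 \cdot 10^{6}$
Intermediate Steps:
$k = - \frac{701907}{2}$ ($k = \left(- \frac{1}{2}\right) 701907 = - \frac{701907}{2} \approx -3.5095 \cdot 10^{5}$)
$\left(k - 1649397\right) - 2470369 = \left(- \frac{701907}{2} - 1649397\right) - 2470369 = - \frac{4000701}{2} - 2470369 = - \frac{8941439}{2}$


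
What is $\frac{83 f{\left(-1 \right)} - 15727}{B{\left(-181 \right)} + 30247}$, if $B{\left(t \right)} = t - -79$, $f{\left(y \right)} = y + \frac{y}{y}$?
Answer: $- \frac{15727}{30145} \approx -0.52171$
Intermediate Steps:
$f{\left(y \right)} = 1 + y$ ($f{\left(y \right)} = y + 1 = 1 + y$)
$B{\left(t \right)} = 79 + t$ ($B{\left(t \right)} = t + 79 = 79 + t$)
$\frac{83 f{\left(-1 \right)} - 15727}{B{\left(-181 \right)} + 30247} = \frac{83 \left(1 - 1\right) - 15727}{\left(79 - 181\right) + 30247} = \frac{83 \cdot 0 - 15727}{-102 + 30247} = \frac{0 - 15727}{30145} = \left(-15727\right) \frac{1}{30145} = - \frac{15727}{30145}$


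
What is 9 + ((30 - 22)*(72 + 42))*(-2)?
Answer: -1815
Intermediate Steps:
9 + ((30 - 22)*(72 + 42))*(-2) = 9 + (8*114)*(-2) = 9 + 912*(-2) = 9 - 1824 = -1815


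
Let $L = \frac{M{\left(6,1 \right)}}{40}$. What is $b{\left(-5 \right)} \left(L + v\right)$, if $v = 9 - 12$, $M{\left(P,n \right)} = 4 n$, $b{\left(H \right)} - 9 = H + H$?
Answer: $\frac{29}{10} \approx 2.9$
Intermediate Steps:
$b{\left(H \right)} = 9 + 2 H$ ($b{\left(H \right)} = 9 + \left(H + H\right) = 9 + 2 H$)
$L = \frac{1}{10}$ ($L = \frac{4 \cdot 1}{40} = 4 \cdot \frac{1}{40} = \frac{1}{10} \approx 0.1$)
$v = -3$ ($v = 9 - 12 = -3$)
$b{\left(-5 \right)} \left(L + v\right) = \left(9 + 2 \left(-5\right)\right) \left(\frac{1}{10} - 3\right) = \left(9 - 10\right) \left(- \frac{29}{10}\right) = \left(-1\right) \left(- \frac{29}{10}\right) = \frac{29}{10}$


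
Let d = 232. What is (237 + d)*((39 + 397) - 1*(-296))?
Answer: 343308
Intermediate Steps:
(237 + d)*((39 + 397) - 1*(-296)) = (237 + 232)*((39 + 397) - 1*(-296)) = 469*(436 + 296) = 469*732 = 343308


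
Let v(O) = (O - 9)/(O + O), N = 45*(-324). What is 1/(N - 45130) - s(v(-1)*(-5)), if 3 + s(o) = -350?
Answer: 21077629/59710 ≈ 353.00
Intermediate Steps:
N = -14580
v(O) = (-9 + O)/(2*O) (v(O) = (-9 + O)/((2*O)) = (-9 + O)*(1/(2*O)) = (-9 + O)/(2*O))
s(o) = -353 (s(o) = -3 - 350 = -353)
1/(N - 45130) - s(v(-1)*(-5)) = 1/(-14580 - 45130) - 1*(-353) = 1/(-59710) + 353 = -1/59710 + 353 = 21077629/59710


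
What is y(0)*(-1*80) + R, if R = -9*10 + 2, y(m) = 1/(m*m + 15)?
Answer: -280/3 ≈ -93.333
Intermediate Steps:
y(m) = 1/(15 + m**2) (y(m) = 1/(m**2 + 15) = 1/(15 + m**2))
R = -88 (R = -90 + 2 = -88)
y(0)*(-1*80) + R = (-1*80)/(15 + 0**2) - 88 = -80/(15 + 0) - 88 = -80/15 - 88 = (1/15)*(-80) - 88 = -16/3 - 88 = -280/3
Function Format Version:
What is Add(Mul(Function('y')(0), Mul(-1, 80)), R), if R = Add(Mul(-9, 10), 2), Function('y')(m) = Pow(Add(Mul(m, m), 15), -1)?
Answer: Rational(-280, 3) ≈ -93.333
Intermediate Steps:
Function('y')(m) = Pow(Add(15, Pow(m, 2)), -1) (Function('y')(m) = Pow(Add(Pow(m, 2), 15), -1) = Pow(Add(15, Pow(m, 2)), -1))
R = -88 (R = Add(-90, 2) = -88)
Add(Mul(Function('y')(0), Mul(-1, 80)), R) = Add(Mul(Pow(Add(15, Pow(0, 2)), -1), Mul(-1, 80)), -88) = Add(Mul(Pow(Add(15, 0), -1), -80), -88) = Add(Mul(Pow(15, -1), -80), -88) = Add(Mul(Rational(1, 15), -80), -88) = Add(Rational(-16, 3), -88) = Rational(-280, 3)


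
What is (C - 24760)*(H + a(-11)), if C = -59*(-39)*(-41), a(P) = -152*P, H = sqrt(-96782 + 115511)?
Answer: -199136872 - 357303*sqrt(2081) ≈ -2.1544e+8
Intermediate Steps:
H = 3*sqrt(2081) (H = sqrt(18729) = 3*sqrt(2081) ≈ 136.85)
C = -94341 (C = 2301*(-41) = -94341)
(C - 24760)*(H + a(-11)) = (-94341 - 24760)*(3*sqrt(2081) - 152*(-11)) = -119101*(3*sqrt(2081) + 1672) = -119101*(1672 + 3*sqrt(2081)) = -199136872 - 357303*sqrt(2081)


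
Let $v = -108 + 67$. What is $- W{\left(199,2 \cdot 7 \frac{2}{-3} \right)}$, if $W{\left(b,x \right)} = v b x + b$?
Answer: $- \frac{229049}{3} \approx -76350.0$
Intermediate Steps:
$v = -41$
$W{\left(b,x \right)} = b - 41 b x$ ($W{\left(b,x \right)} = - 41 b x + b = b - 41 b x$)
$- W{\left(199,2 \cdot 7 \frac{2}{-3} \right)} = - 199 \left(1 - 41 \cdot 2 \cdot 7 \frac{2}{-3}\right) = - 199 \left(1 - 41 \cdot 14 \cdot 2 \left(- \frac{1}{3}\right)\right) = - 199 \left(1 - 41 \cdot 14 \left(- \frac{2}{3}\right)\right) = - 199 \left(1 - - \frac{1148}{3}\right) = - 199 \left(1 + \frac{1148}{3}\right) = - \frac{199 \cdot 1151}{3} = \left(-1\right) \frac{229049}{3} = - \frac{229049}{3}$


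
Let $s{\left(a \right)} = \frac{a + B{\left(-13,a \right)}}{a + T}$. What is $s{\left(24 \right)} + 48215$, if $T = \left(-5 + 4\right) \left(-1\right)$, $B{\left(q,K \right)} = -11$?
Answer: $\frac{1205388}{25} \approx 48216.0$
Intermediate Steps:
$T = 1$ ($T = \left(-1\right) \left(-1\right) = 1$)
$s{\left(a \right)} = \frac{-11 + a}{1 + a}$ ($s{\left(a \right)} = \frac{a - 11}{a + 1} = \frac{-11 + a}{1 + a}$)
$s{\left(24 \right)} + 48215 = \frac{-11 + 24}{1 + 24} + 48215 = \frac{1}{25} \cdot 13 + 48215 = \frac{13}{25} + 48215 = \frac{1205388}{25}$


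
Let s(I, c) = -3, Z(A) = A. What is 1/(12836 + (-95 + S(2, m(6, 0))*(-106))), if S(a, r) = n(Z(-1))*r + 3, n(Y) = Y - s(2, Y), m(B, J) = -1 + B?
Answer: 1/11363 ≈ 8.8005e-5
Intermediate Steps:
n(Y) = 3 + Y (n(Y) = Y - 1*(-3) = Y + 3 = 3 + Y)
S(a, r) = 3 + 2*r (S(a, r) = (3 - 1)*r + 3 = 2*r + 3 = 3 + 2*r)
1/(12836 + (-95 + S(2, m(6, 0))*(-106))) = 1/(12836 + (-95 + (3 + 2*(-1 + 6))*(-106))) = 1/(12836 + (-95 + (3 + 2*5)*(-106))) = 1/(12836 + (-95 + (3 + 10)*(-106))) = 1/(12836 + (-95 + 13*(-106))) = 1/(12836 + (-95 - 1378)) = 1/(12836 - 1473) = 1/11363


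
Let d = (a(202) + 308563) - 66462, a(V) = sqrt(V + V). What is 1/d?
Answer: 242101/58612893797 - 2*sqrt(101)/58612893797 ≈ 4.1302e-6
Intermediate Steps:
a(V) = sqrt(2)*sqrt(V) (a(V) = sqrt(2*V) = sqrt(2)*sqrt(V))
d = 242101 + 2*sqrt(101) (d = (sqrt(2)*sqrt(202) + 308563) - 66462 = (2*sqrt(101) + 308563) - 66462 = (308563 + 2*sqrt(101)) - 66462 = 242101 + 2*sqrt(101) ≈ 2.4212e+5)
1/d = 1/(242101 + 2*sqrt(101))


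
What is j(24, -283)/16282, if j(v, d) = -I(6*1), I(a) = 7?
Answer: -1/2326 ≈ -0.00042992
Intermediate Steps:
j(v, d) = -7 (j(v, d) = -1*7 = -7)
j(24, -283)/16282 = -7/16282 = -7*1/16282 = -1/2326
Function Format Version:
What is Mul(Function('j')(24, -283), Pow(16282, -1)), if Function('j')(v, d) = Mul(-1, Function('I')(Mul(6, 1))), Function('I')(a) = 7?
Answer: Rational(-1, 2326) ≈ -0.00042992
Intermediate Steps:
Function('j')(v, d) = -7 (Function('j')(v, d) = Mul(-1, 7) = -7)
Mul(Function('j')(24, -283), Pow(16282, -1)) = Mul(-7, Pow(16282, -1)) = Mul(-7, Rational(1, 16282)) = Rational(-1, 2326)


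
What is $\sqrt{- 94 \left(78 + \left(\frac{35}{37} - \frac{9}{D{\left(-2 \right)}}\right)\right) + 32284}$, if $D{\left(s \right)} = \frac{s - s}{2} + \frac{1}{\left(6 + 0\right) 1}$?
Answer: $\frac{\sqrt{40986602}}{37} \approx 173.03$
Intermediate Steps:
$D{\left(s \right)} = \frac{1}{6}$ ($D{\left(s \right)} = 0 \cdot \frac{1}{2} + \frac{1}{6} \cdot 1 = 0 + \frac{1}{6} \cdot 1 = 0 + \frac{1}{6} = \frac{1}{6}$)
$\sqrt{- 94 \left(78 + \left(\frac{35}{37} - \frac{9}{D{\left(-2 \right)}}\right)\right) + 32284} = \sqrt{- 94 \left(78 + \left(\frac{35}{37} - 9 \frac{1}{\frac{1}{6}}\right)\right) + 32284} = \sqrt{- 94 \left(78 + \left(35 \cdot \frac{1}{37} - 54\right)\right) + 32284} = \sqrt{- 94 \left(78 + \left(\frac{35}{37} - 54\right)\right) + 32284} = \sqrt{- 94 \left(78 - \frac{1963}{37}\right) + 32284} = \sqrt{\left(-94\right) \frac{923}{37} + 32284} = \sqrt{- \frac{86762}{37} + 32284} = \sqrt{\frac{1107746}{37}} = \frac{\sqrt{40986602}}{37}$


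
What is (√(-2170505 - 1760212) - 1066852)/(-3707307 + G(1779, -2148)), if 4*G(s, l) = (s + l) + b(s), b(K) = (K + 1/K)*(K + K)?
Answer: 4267408/8499913 - 4*I*√3930717/8499913 ≈ 0.50205 - 0.000933*I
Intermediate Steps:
b(K) = 2*K*(K + 1/K) (b(K) = (K + 1/K)*(2*K) = 2*K*(K + 1/K))
G(s, l) = ½ + s²/2 + l/4 + s/4 (G(s, l) = ((s + l) + (2 + 2*s²))/4 = ((l + s) + (2 + 2*s²))/4 = (2 + l + s + 2*s²)/4 = ½ + s²/2 + l/4 + s/4)
(√(-2170505 - 1760212) - 1066852)/(-3707307 + G(1779, -2148)) = (√(-2170505 - 1760212) - 1066852)/(-3707307 + (½ + (½)*1779² + (¼)*(-2148) + (¼)*1779)) = (√(-3930717) - 1066852)/(-3707307 + (½ + (½)*3164841 - 537 + 1779/4)) = (I*√3930717 - 1066852)/(-3707307 + (½ + 3164841/2 - 537 + 1779/4)) = (-1066852 + I*√3930717)/(-3707307 + 6329315/4) = (-1066852 + I*√3930717)/(-8499913/4) = (-1066852 + I*√3930717)*(-4/8499913) = 4267408/8499913 - 4*I*√3930717/8499913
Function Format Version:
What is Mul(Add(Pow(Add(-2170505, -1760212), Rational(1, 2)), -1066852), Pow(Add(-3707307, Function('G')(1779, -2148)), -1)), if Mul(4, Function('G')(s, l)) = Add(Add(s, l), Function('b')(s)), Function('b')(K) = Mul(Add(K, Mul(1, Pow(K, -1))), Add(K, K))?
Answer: Add(Rational(4267408, 8499913), Mul(Rational(-4, 8499913), I, Pow(3930717, Rational(1, 2)))) ≈ Add(0.50205, Mul(-0.00093300, I))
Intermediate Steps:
Function('b')(K) = Mul(2, K, Add(K, Pow(K, -1))) (Function('b')(K) = Mul(Add(K, Pow(K, -1)), Mul(2, K)) = Mul(2, K, Add(K, Pow(K, -1))))
Function('G')(s, l) = Add(Rational(1, 2), Mul(Rational(1, 2), Pow(s, 2)), Mul(Rational(1, 4), l), Mul(Rational(1, 4), s)) (Function('G')(s, l) = Mul(Rational(1, 4), Add(Add(s, l), Add(2, Mul(2, Pow(s, 2))))) = Mul(Rational(1, 4), Add(Add(l, s), Add(2, Mul(2, Pow(s, 2))))) = Mul(Rational(1, 4), Add(2, l, s, Mul(2, Pow(s, 2)))) = Add(Rational(1, 2), Mul(Rational(1, 2), Pow(s, 2)), Mul(Rational(1, 4), l), Mul(Rational(1, 4), s)))
Mul(Add(Pow(Add(-2170505, -1760212), Rational(1, 2)), -1066852), Pow(Add(-3707307, Function('G')(1779, -2148)), -1)) = Mul(Add(Pow(Add(-2170505, -1760212), Rational(1, 2)), -1066852), Pow(Add(-3707307, Add(Rational(1, 2), Mul(Rational(1, 2), Pow(1779, 2)), Mul(Rational(1, 4), -2148), Mul(Rational(1, 4), 1779))), -1)) = Mul(Add(Pow(-3930717, Rational(1, 2)), -1066852), Pow(Add(-3707307, Add(Rational(1, 2), Mul(Rational(1, 2), 3164841), -537, Rational(1779, 4))), -1)) = Mul(Add(Mul(I, Pow(3930717, Rational(1, 2))), -1066852), Pow(Add(-3707307, Add(Rational(1, 2), Rational(3164841, 2), -537, Rational(1779, 4))), -1)) = Mul(Add(-1066852, Mul(I, Pow(3930717, Rational(1, 2)))), Pow(Add(-3707307, Rational(6329315, 4)), -1)) = Mul(Add(-1066852, Mul(I, Pow(3930717, Rational(1, 2)))), Pow(Rational(-8499913, 4), -1)) = Mul(Add(-1066852, Mul(I, Pow(3930717, Rational(1, 2)))), Rational(-4, 8499913)) = Add(Rational(4267408, 8499913), Mul(Rational(-4, 8499913), I, Pow(3930717, Rational(1, 2))))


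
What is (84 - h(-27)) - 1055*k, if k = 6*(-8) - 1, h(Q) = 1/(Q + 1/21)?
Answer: 29306935/566 ≈ 51779.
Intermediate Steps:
h(Q) = 1/(1/21 + Q) (h(Q) = 1/(Q + 1/21) = 1/(1/21 + Q))
k = -49 (k = -48 - 1 = -49)
(84 - h(-27)) - 1055*k = (84 - 21/(1 + 21*(-27))) - 1055*(-49) = (84 - 21/(1 - 567)) + 51695 = (84 - 21/(-566)) + 51695 = (84 - 21*(-1)/566) + 51695 = (84 - 1*(-21/566)) + 51695 = (84 + 21/566) + 51695 = 47565/566 + 51695 = 29306935/566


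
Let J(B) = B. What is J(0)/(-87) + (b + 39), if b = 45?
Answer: 84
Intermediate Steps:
J(0)/(-87) + (b + 39) = 0/(-87) + (45 + 39) = 0*(-1/87) + 84 = 0 + 84 = 84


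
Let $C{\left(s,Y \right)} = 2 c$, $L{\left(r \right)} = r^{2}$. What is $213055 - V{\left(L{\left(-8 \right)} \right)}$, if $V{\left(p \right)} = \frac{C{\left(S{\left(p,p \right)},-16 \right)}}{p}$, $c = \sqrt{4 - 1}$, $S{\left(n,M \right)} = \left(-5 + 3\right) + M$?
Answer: $213055 - \frac{\sqrt{3}}{32} \approx 2.1306 \cdot 10^{5}$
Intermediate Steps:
$S{\left(n,M \right)} = -2 + M$
$c = \sqrt{3} \approx 1.732$
$C{\left(s,Y \right)} = 2 \sqrt{3}$
$V{\left(p \right)} = \frac{2 \sqrt{3}}{p}$
$213055 - V{\left(L{\left(-8 \right)} \right)} = 213055 - \frac{2 \sqrt{3}}{\left(-8\right)^{2}} = 213055 - \frac{2 \sqrt{3}}{64} = 213055 - 2 \sqrt{3} \cdot \frac{1}{64} = 213055 - \frac{\sqrt{3}}{32}$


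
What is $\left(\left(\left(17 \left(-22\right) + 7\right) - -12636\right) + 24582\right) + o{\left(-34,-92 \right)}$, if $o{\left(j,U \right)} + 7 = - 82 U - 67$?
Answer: $44321$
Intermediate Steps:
$o{\left(j,U \right)} = -74 - 82 U$ ($o{\left(j,U \right)} = -7 - \left(67 + 82 U\right) = -74 - 82 U$)
$\left(\left(\left(17 \left(-22\right) + 7\right) - -12636\right) + 24582\right) + o{\left(-34,-92 \right)} = \left(\left(\left(17 \left(-22\right) + 7\right) - -12636\right) + 24582\right) - -7470 = \left(\left(\left(-374 + 7\right) + 12636\right) + 24582\right) + \left(-74 + 7544\right) = \left(\left(-367 + 12636\right) + 24582\right) + 7470 = \left(12269 + 24582\right) + 7470 = 36851 + 7470 = 44321$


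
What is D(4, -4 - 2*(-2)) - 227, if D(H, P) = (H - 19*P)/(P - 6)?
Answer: -683/3 ≈ -227.67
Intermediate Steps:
D(H, P) = (H - 19*P)/(-6 + P)
D(4, -4 - 2*(-2)) - 227 = (4 - 19*(-4 - 2*(-2)))/(-6 + (-4 - 2*(-2))) - 227 = (4 - 19*(-4 + 4))/(-6 + (-4 + 4)) - 227 = (4 - 19*0)/(-6 + 0) - 227 = (4 + 0)/(-6) - 227 = -⅙*4 - 227 = -⅔ - 227 = -683/3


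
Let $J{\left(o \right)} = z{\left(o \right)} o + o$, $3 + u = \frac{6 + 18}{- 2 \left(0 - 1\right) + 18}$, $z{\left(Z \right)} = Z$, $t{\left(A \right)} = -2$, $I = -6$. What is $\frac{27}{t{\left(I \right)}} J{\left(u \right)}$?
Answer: $- \frac{486}{25} \approx -19.44$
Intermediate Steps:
$u = - \frac{9}{5}$ ($u = -3 + \frac{6 + 18}{- 2 \left(0 - 1\right) + 18} = -3 + \frac{24}{\left(-2\right) \left(-1\right) + 18} = -3 + \frac{24}{2 + 18} = -3 + \frac{24}{20} = -3 + 24 \cdot \frac{1}{20} = -3 + \frac{6}{5} = - \frac{9}{5} \approx -1.8$)
$J{\left(o \right)} = o + o^{2}$ ($J{\left(o \right)} = o o + o = o^{2} + o = o + o^{2}$)
$\frac{27}{t{\left(I \right)}} J{\left(u \right)} = \frac{27}{-2} \left(- \frac{9 \left(1 - \frac{9}{5}\right)}{5}\right) = 27 \left(- \frac{1}{2}\right) \left(\left(- \frac{9}{5}\right) \left(- \frac{4}{5}\right)\right) = \left(- \frac{27}{2}\right) \frac{36}{25} = - \frac{486}{25}$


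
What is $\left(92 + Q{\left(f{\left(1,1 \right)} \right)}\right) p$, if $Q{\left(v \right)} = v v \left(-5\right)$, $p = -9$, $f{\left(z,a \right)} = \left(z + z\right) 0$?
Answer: $-828$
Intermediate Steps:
$f{\left(z,a \right)} = 0$ ($f{\left(z,a \right)} = 2 z 0 = 0$)
$Q{\left(v \right)} = - 5 v^{2}$ ($Q{\left(v \right)} = v^{2} \left(-5\right) = - 5 v^{2}$)
$\left(92 + Q{\left(f{\left(1,1 \right)} \right)}\right) p = \left(92 - 5 \cdot 0^{2}\right) \left(-9\right) = \left(92 - 0\right) \left(-9\right) = \left(92 + 0\right) \left(-9\right) = 92 \left(-9\right) = -828$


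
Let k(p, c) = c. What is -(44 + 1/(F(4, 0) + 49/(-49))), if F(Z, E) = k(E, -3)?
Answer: -175/4 ≈ -43.750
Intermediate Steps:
F(Z, E) = -3
-(44 + 1/(F(4, 0) + 49/(-49))) = -(44 + 1/(-3 + 49/(-49))) = -(44 + 1/(-3 + 49*(-1/49))) = -(44 + 1/(-3 - 1)) = -(44 + 1/(-4)) = -(44 - ¼) = -1*175/4 = -175/4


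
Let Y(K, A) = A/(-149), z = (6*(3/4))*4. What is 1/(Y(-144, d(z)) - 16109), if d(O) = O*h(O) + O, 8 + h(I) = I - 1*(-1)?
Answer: -149/2400457 ≈ -6.2071e-5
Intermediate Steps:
h(I) = -7 + I (h(I) = -8 + (I - 1*(-1)) = -8 + (I + 1) = -8 + (1 + I) = -7 + I)
z = 18 (z = (6*(3*(¼)))*4 = (6*(¾))*4 = (9/2)*4 = 18)
d(O) = O + O*(-7 + O) (d(O) = O*(-7 + O) + O = O + O*(-7 + O))
Y(K, A) = -A/149 (Y(K, A) = A*(-1/149) = -A/149)
1/(Y(-144, d(z)) - 16109) = 1/(-18*(-6 + 18)/149 - 16109) = 1/(-18*12/149 - 16109) = 1/(-1/149*216 - 16109) = 1/(-216/149 - 16109) = 1/(-2400457/149) = -149/2400457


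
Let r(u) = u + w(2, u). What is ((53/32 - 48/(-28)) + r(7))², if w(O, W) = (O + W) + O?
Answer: 22915369/50176 ≈ 456.70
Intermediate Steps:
w(O, W) = W + 2*O
r(u) = 4 + 2*u (r(u) = u + (u + 2*2) = u + (u + 4) = u + (4 + u) = 4 + 2*u)
((53/32 - 48/(-28)) + r(7))² = ((53/32 - 48/(-28)) + (4 + 2*7))² = ((53*(1/32) - 48*(-1/28)) + (4 + 14))² = ((53/32 + 12/7) + 18)² = (755/224 + 18)² = (4787/224)² = 22915369/50176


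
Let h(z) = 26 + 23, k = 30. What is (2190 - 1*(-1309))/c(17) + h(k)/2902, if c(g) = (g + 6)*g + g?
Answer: 5087045/592008 ≈ 8.5929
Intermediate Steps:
c(g) = g + g*(6 + g) (c(g) = (6 + g)*g + g = g*(6 + g) + g = g + g*(6 + g))
h(z) = 49
(2190 - 1*(-1309))/c(17) + h(k)/2902 = (2190 - 1*(-1309))/((17*(7 + 17))) + 49/2902 = (2190 + 1309)/((17*24)) + 49*(1/2902) = 3499/408 + 49/2902 = 5087045/592008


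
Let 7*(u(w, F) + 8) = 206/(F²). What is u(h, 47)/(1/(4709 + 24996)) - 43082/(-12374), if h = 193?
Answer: -22696726464347/95669581 ≈ -2.3724e+5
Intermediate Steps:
u(w, F) = -8 + 206/(7*F²) (u(w, F) = -8 + (206/(F²))/7 = -8 + (206/F²)/7 = -8 + 206/(7*F²))
u(h, 47)/(1/(4709 + 24996)) - 43082/(-12374) = (-8 + (206/7)/47²)/(1/(4709 + 24996)) - 43082/(-12374) = (-8 + (206/7)*(1/2209))/(1/29705) - 43082*(-1/12374) = (-8 + 206/15463)/(1/29705) + 21541/6187 = -123498/15463*29705 + 21541/6187 = -3668508090/15463 + 21541/6187 = -22696726464347/95669581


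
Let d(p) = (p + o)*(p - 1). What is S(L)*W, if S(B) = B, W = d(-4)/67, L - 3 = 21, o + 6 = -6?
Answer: 1920/67 ≈ 28.657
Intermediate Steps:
o = -12 (o = -6 - 6 = -12)
d(p) = (-1 + p)*(-12 + p) (d(p) = (p - 12)*(p - 1) = (-12 + p)*(-1 + p) = (-1 + p)*(-12 + p))
L = 24 (L = 3 + 21 = 24)
W = 80/67 (W = (12 + (-4)² - 13*(-4))/67 = (12 + 16 + 52)*(1/67) = 80*(1/67) = 80/67 ≈ 1.1940)
S(L)*W = 24*(80/67) = 1920/67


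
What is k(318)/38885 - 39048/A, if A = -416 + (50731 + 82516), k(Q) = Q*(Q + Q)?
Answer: 8448807536/1721711145 ≈ 4.9072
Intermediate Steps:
k(Q) = 2*Q**2 (k(Q) = Q*(2*Q) = 2*Q**2)
A = 132831 (A = -416 + 133247 = 132831)
k(318)/38885 - 39048/A = (2*318**2)/38885 - 39048/132831 = (2*101124)*(1/38885) - 39048*1/132831 = 202248*(1/38885) - 13016/44277 = 202248/38885 - 13016/44277 = 8448807536/1721711145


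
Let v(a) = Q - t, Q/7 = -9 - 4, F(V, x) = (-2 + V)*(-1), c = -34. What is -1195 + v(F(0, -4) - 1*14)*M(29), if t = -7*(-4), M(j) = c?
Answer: 2851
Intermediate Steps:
F(V, x) = 2 - V
M(j) = -34
Q = -91 (Q = 7*(-9 - 4) = 7*(-13) = -91)
t = 28
v(a) = -119 (v(a) = -91 - 1*28 = -91 - 28 = -119)
-1195 + v(F(0, -4) - 1*14)*M(29) = -1195 - 119*(-34) = -1195 + 4046 = 2851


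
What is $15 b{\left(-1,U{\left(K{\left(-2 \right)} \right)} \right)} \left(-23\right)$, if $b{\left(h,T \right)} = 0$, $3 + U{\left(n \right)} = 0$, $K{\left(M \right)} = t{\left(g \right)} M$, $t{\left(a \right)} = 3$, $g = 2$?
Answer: $0$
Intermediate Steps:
$K{\left(M \right)} = 3 M$
$U{\left(n \right)} = -3$ ($U{\left(n \right)} = -3 + 0 = -3$)
$15 b{\left(-1,U{\left(K{\left(-2 \right)} \right)} \right)} \left(-23\right) = 15 \cdot 0 \left(-23\right) = 0 \left(-23\right) = 0$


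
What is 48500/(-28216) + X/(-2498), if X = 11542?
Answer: -55852759/8810446 ≈ -6.3394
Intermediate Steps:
48500/(-28216) + X/(-2498) = 48500/(-28216) + 11542/(-2498) = 48500*(-1/28216) + 11542*(-1/2498) = -12125/7054 - 5771/1249 = -55852759/8810446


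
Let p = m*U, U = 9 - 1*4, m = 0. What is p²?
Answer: 0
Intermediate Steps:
U = 5 (U = 9 - 4 = 5)
p = 0 (p = 0*5 = 0)
p² = 0² = 0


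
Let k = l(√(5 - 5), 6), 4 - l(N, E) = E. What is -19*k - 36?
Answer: 2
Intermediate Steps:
l(N, E) = 4 - E
k = -2 (k = 4 - 1*6 = 4 - 6 = -2)
-19*k - 36 = -19*(-2) - 36 = 38 - 36 = 2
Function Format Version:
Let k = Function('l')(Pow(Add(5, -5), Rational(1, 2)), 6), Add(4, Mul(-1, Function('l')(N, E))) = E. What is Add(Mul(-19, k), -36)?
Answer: 2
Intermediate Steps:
Function('l')(N, E) = Add(4, Mul(-1, E))
k = -2 (k = Add(4, Mul(-1, 6)) = Add(4, -6) = -2)
Add(Mul(-19, k), -36) = Add(Mul(-19, -2), -36) = Add(38, -36) = 2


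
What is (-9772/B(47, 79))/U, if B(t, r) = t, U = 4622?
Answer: -4886/108617 ≈ -0.044984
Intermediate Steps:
(-9772/B(47, 79))/U = -9772/47/4622 = -9772*1/47*(1/4622) = -9772/47*1/4622 = -4886/108617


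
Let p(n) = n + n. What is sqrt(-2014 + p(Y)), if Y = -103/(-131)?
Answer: 6*I*sqrt(959313)/131 ≈ 44.86*I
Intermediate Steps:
Y = 103/131 (Y = -103*(-1/131) = 103/131 ≈ 0.78626)
p(n) = 2*n
sqrt(-2014 + p(Y)) = sqrt(-2014 + 2*(103/131)) = sqrt(-2014 + 206/131) = sqrt(-263628/131) = 6*I*sqrt(959313)/131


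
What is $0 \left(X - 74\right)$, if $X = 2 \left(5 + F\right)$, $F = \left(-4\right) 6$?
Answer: $0$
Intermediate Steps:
$F = -24$
$X = -38$ ($X = 2 \left(5 - 24\right) = 2 \left(-19\right) = -38$)
$0 \left(X - 74\right) = 0 \left(-38 - 74\right) = 0 \left(-112\right) = 0$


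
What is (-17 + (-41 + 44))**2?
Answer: 196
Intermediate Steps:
(-17 + (-41 + 44))**2 = (-17 + 3)**2 = (-14)**2 = 196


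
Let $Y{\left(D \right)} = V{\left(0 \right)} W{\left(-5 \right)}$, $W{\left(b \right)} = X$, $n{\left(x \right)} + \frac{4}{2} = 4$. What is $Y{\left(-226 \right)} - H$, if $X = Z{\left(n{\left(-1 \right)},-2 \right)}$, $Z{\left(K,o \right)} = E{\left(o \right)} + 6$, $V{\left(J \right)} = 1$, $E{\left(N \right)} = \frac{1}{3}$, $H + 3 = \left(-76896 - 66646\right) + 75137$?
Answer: $\frac{205243}{3} \approx 68414.0$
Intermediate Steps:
$n{\left(x \right)} = 2$ ($n{\left(x \right)} = -2 + 4 = 2$)
$H = -68408$ ($H = -3 + \left(\left(-76896 - 66646\right) + 75137\right) = -3 + \left(-143542 + 75137\right) = -3 - 68405 = -68408$)
$E{\left(N \right)} = \frac{1}{3}$
$Z{\left(K,o \right)} = \frac{19}{3}$ ($Z{\left(K,o \right)} = \frac{1}{3} + 6 = \frac{19}{3}$)
$X = \frac{19}{3} \approx 6.3333$
$W{\left(b \right)} = \frac{19}{3}$
$Y{\left(D \right)} = \frac{19}{3}$ ($Y{\left(D \right)} = 1 \cdot \frac{19}{3} = \frac{19}{3}$)
$Y{\left(-226 \right)} - H = \frac{19}{3} - -68408 = \frac{19}{3} + 68408 = \frac{205243}{3}$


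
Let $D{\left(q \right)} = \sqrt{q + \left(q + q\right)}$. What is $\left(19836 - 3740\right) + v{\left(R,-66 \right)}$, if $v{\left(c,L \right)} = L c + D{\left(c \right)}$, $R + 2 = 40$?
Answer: $13588 + \sqrt{114} \approx 13599.0$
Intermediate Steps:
$D{\left(q \right)} = \sqrt{3} \sqrt{q}$ ($D{\left(q \right)} = \sqrt{q + 2 q} = \sqrt{3 q} = \sqrt{3} \sqrt{q}$)
$R = 38$ ($R = -2 + 40 = 38$)
$v{\left(c,L \right)} = L c + \sqrt{3} \sqrt{c}$
$\left(19836 - 3740\right) + v{\left(R,-66 \right)} = \left(19836 - 3740\right) - \left(2508 - \sqrt{3} \sqrt{38}\right) = \left(19836 - 3740\right) - \left(2508 - \sqrt{114}\right) = 16096 - \left(2508 - \sqrt{114}\right) = 13588 + \sqrt{114}$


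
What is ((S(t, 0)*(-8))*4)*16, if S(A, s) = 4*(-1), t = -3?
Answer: 2048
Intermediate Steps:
S(A, s) = -4
((S(t, 0)*(-8))*4)*16 = (-4*(-8)*4)*16 = (32*4)*16 = 128*16 = 2048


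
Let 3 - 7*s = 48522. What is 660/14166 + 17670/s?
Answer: -31855000/12728151 ≈ -2.5027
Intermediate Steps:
s = -48519/7 (s = 3/7 - ⅐*48522 = 3/7 - 48522/7 = -48519/7 ≈ -6931.3)
660/14166 + 17670/s = 660/14166 + 17670/(-48519/7) = 660*(1/14166) + 17670*(-7/48519) = 110/2361 - 41230/16173 = -31855000/12728151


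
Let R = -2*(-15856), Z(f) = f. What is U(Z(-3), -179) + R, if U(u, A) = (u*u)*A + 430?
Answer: 30531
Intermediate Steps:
U(u, A) = 430 + A*u**2 (U(u, A) = u**2*A + 430 = A*u**2 + 430 = 430 + A*u**2)
R = 31712
U(Z(-3), -179) + R = (430 - 179*(-3)**2) + 31712 = (430 - 179*9) + 31712 = (430 - 1611) + 31712 = -1181 + 31712 = 30531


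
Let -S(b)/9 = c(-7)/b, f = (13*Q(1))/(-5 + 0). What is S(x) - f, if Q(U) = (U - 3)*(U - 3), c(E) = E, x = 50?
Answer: 583/50 ≈ 11.660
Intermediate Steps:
Q(U) = (-3 + U)² (Q(U) = (-3 + U)*(-3 + U) = (-3 + U)²)
f = -52/5 (f = (13*(-3 + 1)²)/(-5 + 0) = (13*(-2)²)/(-5) = (13*4)*(-⅕) = 52*(-⅕) = -52/5 ≈ -10.400)
S(b) = 63/b (S(b) = -(-63)/b = 63/b)
S(x) - f = 63/50 - 1*(-52/5) = 63*(1/50) + 52/5 = 63/50 + 52/5 = 583/50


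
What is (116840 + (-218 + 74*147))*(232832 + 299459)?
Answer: 67867102500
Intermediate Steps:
(116840 + (-218 + 74*147))*(232832 + 299459) = (116840 + (-218 + 10878))*532291 = (116840 + 10660)*532291 = 127500*532291 = 67867102500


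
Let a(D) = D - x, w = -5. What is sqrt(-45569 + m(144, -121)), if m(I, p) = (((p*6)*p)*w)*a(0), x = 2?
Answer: sqrt(832891) ≈ 912.63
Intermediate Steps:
a(D) = -2 + D (a(D) = D - 1*2 = D - 2 = -2 + D)
m(I, p) = 60*p**2 (m(I, p) = (((p*6)*p)*(-5))*(-2 + 0) = (((6*p)*p)*(-5))*(-2) = ((6*p**2)*(-5))*(-2) = -30*p**2*(-2) = 60*p**2)
sqrt(-45569 + m(144, -121)) = sqrt(-45569 + 60*(-121)**2) = sqrt(-45569 + 60*14641) = sqrt(-45569 + 878460) = sqrt(832891)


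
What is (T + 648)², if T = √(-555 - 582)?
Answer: (648 + I*√1137)² ≈ 4.1877e+5 + 43700.0*I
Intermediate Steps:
T = I*√1137 (T = √(-1137) = I*√1137 ≈ 33.719*I)
(T + 648)² = (I*√1137 + 648)² = (648 + I*√1137)²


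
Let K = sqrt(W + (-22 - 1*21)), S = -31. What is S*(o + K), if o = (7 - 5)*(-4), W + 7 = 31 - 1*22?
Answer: 248 - 31*I*sqrt(41) ≈ 248.0 - 198.5*I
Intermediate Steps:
W = 2 (W = -7 + (31 - 1*22) = -7 + (31 - 22) = -7 + 9 = 2)
o = -8 (o = 2*(-4) = -8)
K = I*sqrt(41) (K = sqrt(2 + (-22 - 1*21)) = sqrt(2 + (-22 - 21)) = sqrt(2 - 43) = sqrt(-41) = I*sqrt(41) ≈ 6.4031*I)
S*(o + K) = -31*(-8 + I*sqrt(41)) = 248 - 31*I*sqrt(41)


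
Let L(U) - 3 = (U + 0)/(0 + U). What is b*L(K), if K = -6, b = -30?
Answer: -120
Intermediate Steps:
L(U) = 4 (L(U) = 3 + (U + 0)/(0 + U) = 3 + U/U = 3 + 1 = 4)
b*L(K) = -30*4 = -120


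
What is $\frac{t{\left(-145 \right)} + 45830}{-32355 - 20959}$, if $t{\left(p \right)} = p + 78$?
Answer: $- \frac{45763}{53314} \approx -0.85837$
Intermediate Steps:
$t{\left(p \right)} = 78 + p$
$\frac{t{\left(-145 \right)} + 45830}{-32355 - 20959} = \frac{\left(78 - 145\right) + 45830}{-32355 - 20959} = \frac{-67 + 45830}{-53314} = 45763 \left(- \frac{1}{53314}\right) = - \frac{45763}{53314}$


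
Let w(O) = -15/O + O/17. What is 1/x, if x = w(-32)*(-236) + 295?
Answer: 136/85491 ≈ 0.0015908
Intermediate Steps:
w(O) = -15/O + O/17 (w(O) = -15/O + O*(1/17) = -15/O + O/17)
x = 85491/136 (x = (-15/(-32) + (1/17)*(-32))*(-236) + 295 = (-15*(-1/32) - 32/17)*(-236) + 295 = (15/32 - 32/17)*(-236) + 295 = -769/544*(-236) + 295 = 45371/136 + 295 = 85491/136 ≈ 628.61)
1/x = 1/(85491/136) = 136/85491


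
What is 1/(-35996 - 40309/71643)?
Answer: -71643/2578901737 ≈ -2.7780e-5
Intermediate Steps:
1/(-35996 - 40309/71643) = 1/(-2578901737/71643) = -71643/2578901737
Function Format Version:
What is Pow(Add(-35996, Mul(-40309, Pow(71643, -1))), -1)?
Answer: Rational(-71643, 2578901737) ≈ -2.7780e-5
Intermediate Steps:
Pow(Add(-35996, Mul(-40309, Pow(71643, -1))), -1) = Pow(Add(-35996, Mul(-40309, Rational(1, 71643))), -1) = Pow(Add(-35996, Rational(-40309, 71643)), -1) = Pow(Rational(-2578901737, 71643), -1) = Rational(-71643, 2578901737)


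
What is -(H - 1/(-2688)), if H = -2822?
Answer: 7585535/2688 ≈ 2822.0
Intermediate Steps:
-(H - 1/(-2688)) = -(-2822 - 1/(-2688)) = -(-2822 - 1*(-1/2688)) = -(-2822 + 1/2688) = -1*(-7585535/2688) = 7585535/2688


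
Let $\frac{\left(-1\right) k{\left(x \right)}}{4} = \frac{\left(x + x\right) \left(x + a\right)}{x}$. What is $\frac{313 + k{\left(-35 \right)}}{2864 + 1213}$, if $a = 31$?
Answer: $\frac{115}{1359} \approx 0.084621$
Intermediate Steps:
$k{\left(x \right)} = -248 - 8 x$ ($k{\left(x \right)} = - 4 \frac{\left(x + x\right) \left(x + 31\right)}{x} = - 4 \frac{2 x \left(31 + x\right)}{x} = - 4 \left(62 + 2 x\right) = -248 - 8 x$)
$\frac{313 + k{\left(-35 \right)}}{2864 + 1213} = \frac{313 - -32}{2864 + 1213} = \frac{313 + \left(-248 + 280\right)}{4077} = \left(313 + 32\right) \frac{1}{4077} = 345 \cdot \frac{1}{4077} = \frac{115}{1359}$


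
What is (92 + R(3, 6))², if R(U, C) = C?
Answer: 9604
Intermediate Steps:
(92 + R(3, 6))² = (92 + 6)² = 98² = 9604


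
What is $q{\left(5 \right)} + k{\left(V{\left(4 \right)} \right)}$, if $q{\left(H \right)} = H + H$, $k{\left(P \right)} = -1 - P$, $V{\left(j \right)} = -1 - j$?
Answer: $14$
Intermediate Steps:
$q{\left(H \right)} = 2 H$
$q{\left(5 \right)} + k{\left(V{\left(4 \right)} \right)} = 2 \cdot 5 - -4 = 10 - -4 = 10 + \left(-1 + 5\right) = 10 + 4 = 14$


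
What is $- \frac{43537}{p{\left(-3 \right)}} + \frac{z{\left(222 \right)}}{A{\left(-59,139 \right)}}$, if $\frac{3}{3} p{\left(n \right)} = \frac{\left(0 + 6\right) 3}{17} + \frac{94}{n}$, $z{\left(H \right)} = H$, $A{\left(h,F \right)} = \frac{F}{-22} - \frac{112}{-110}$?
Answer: $\frac{114252831}{81832} \approx 1396.2$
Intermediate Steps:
$A{\left(h,F \right)} = \frac{56}{55} - \frac{F}{22}$ ($A{\left(h,F \right)} = F \left(- \frac{1}{22}\right) - - \frac{56}{55} = - \frac{F}{22} + \frac{56}{55} = \frac{56}{55} - \frac{F}{22}$)
$p{\left(n \right)} = \frac{18}{17} + \frac{94}{n}$ ($p{\left(n \right)} = \frac{\left(0 + 6\right) 3}{17} + \frac{94}{n} = 6 \cdot 3 \cdot \frac{1}{17} + \frac{94}{n} = 18 \cdot \frac{1}{17} + \frac{94}{n} = \frac{18}{17} + \frac{94}{n}$)
$- \frac{43537}{p{\left(-3 \right)}} + \frac{z{\left(222 \right)}}{A{\left(-59,139 \right)}} = - \frac{43537}{\frac{18}{17} + \frac{94}{-3}} + \frac{222}{\frac{56}{55} - \frac{139}{22}} = - \frac{43537}{\frac{18}{17} + 94 \left(- \frac{1}{3}\right)} + \frac{222}{\frac{56}{55} - \frac{139}{22}} = - \frac{43537}{\frac{18}{17} - \frac{94}{3}} + \frac{222}{- \frac{53}{10}} = - \frac{43537}{- \frac{1544}{51}} + 222 \left(- \frac{10}{53}\right) = \left(-43537\right) \left(- \frac{51}{1544}\right) - \frac{2220}{53} = \frac{2220387}{1544} - \frac{2220}{53} = \frac{114252831}{81832}$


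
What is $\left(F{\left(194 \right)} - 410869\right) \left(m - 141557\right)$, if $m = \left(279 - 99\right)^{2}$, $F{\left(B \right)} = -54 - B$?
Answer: $44876298369$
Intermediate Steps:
$m = 32400$ ($m = 180^{2} = 32400$)
$\left(F{\left(194 \right)} - 410869\right) \left(m - 141557\right) = \left(\left(-54 - 194\right) - 410869\right) \left(32400 - 141557\right) = \left(\left(-54 - 194\right) - 410869\right) \left(-109157\right) = \left(-248 - 410869\right) \left(-109157\right) = \left(-411117\right) \left(-109157\right) = 44876298369$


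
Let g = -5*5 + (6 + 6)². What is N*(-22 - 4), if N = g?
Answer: -3094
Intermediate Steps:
g = 119 (g = -25 + 12² = -25 + 144 = 119)
N = 119
N*(-22 - 4) = 119*(-22 - 4) = 119*(-26) = -3094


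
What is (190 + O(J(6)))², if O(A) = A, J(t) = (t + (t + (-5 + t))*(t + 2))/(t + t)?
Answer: 1371241/36 ≈ 38090.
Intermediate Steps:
J(t) = (t + (-5 + 2*t)*(2 + t))/(2*t) (J(t) = (t + (-5 + 2*t)*(2 + t))/((2*t)) = (t + (-5 + 2*t)*(2 + t))*(1/(2*t)) = (t + (-5 + 2*t)*(2 + t))/(2*t))
(190 + O(J(6)))² = (190 + (6 - 5/6))² = (190 + (6 - 5*⅙))² = (190 + (6 - ⅚))² = (190 + 31/6)² = (1171/6)² = 1371241/36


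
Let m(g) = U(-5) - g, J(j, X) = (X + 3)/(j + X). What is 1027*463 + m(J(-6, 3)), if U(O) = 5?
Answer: 475508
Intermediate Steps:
J(j, X) = (3 + X)/(X + j)
m(g) = 5 - g
1027*463 + m(J(-6, 3)) = 1027*463 + (5 - (3 + 3)/(3 - 6)) = 475501 + (5 - 6/(-3)) = 475501 + (5 - (-1)*6/3) = 475501 + (5 - 1*(-2)) = 475501 + (5 + 2) = 475501 + 7 = 475508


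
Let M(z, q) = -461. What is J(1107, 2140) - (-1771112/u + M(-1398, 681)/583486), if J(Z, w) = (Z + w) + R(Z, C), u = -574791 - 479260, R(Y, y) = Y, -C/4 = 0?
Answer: 2676781570637323/615024001786 ≈ 4352.3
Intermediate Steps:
C = 0 (C = -4*0 = 0)
u = -1054051
J(Z, w) = w + 2*Z (J(Z, w) = (Z + w) + Z = w + 2*Z)
J(1107, 2140) - (-1771112/u + M(-1398, 681)/583486) = (2140 + 2*1107) - (-1771112/(-1054051) - 461/583486) = (2140 + 2214) - (-1771112*(-1/1054051) - 461*1/583486) = 4354 - (1771112/1054051 - 461/583486) = 4354 - 1*1032933138921/615024001786 = 4354 - 1032933138921/615024001786 = 2676781570637323/615024001786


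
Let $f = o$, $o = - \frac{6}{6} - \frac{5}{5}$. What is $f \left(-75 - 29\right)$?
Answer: $208$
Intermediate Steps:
$o = -2$ ($o = \left(-6\right) \frac{1}{6} - 1 = -1 - 1 = -2$)
$f = -2$
$f \left(-75 - 29\right) = - 2 \left(-75 - 29\right) = \left(-2\right) \left(-104\right) = 208$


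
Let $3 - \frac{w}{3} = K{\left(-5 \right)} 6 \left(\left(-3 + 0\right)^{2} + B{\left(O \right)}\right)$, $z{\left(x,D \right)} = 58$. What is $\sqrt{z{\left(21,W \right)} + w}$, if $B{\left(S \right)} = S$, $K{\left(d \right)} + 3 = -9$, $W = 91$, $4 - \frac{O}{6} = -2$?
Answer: $\sqrt{9787} \approx 98.929$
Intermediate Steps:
$O = 36$ ($O = 24 - -12 = 24 + 12 = 36$)
$K{\left(d \right)} = -12$ ($K{\left(d \right)} = -3 - 9 = -12$)
$w = 9729$ ($w = 9 - 3 \left(- 12 \cdot 6 \left(\left(-3 + 0\right)^{2} + 36\right)\right) = 9 - 3 \left(- 12 \cdot 6 \left(\left(-3\right)^{2} + 36\right)\right) = 9 - 3 \left(- 12 \cdot 6 \left(9 + 36\right)\right) = 9 - 3 \left(- 12 \cdot 6 \cdot 45\right) = 9 - 3 \left(\left(-12\right) 270\right) = 9 - -9720 = 9 + 9720 = 9729$)
$\sqrt{z{\left(21,W \right)} + w} = \sqrt{58 + 9729} = \sqrt{9787}$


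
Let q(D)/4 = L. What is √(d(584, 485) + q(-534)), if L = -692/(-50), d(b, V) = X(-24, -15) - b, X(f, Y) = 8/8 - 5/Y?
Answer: 2*I*√29661/15 ≈ 22.963*I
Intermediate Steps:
X(f, Y) = 1 - 5/Y (X(f, Y) = 8*(⅛) - 5/Y = 1 - 5/Y)
d(b, V) = 4/3 - b (d(b, V) = (-5 - 15)/(-15) - b = -1/15*(-20) - b = 4/3 - b)
L = 346/25 (L = -692*(-1/50) = 346/25 ≈ 13.840)
q(D) = 1384/25 (q(D) = 4*(346/25) = 1384/25)
√(d(584, 485) + q(-534)) = √((4/3 - 1*584) + 1384/25) = √((4/3 - 584) + 1384/25) = √(-1748/3 + 1384/25) = √(-39548/75) = 2*I*√29661/15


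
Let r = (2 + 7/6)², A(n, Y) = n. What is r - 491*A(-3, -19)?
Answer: 53389/36 ≈ 1483.0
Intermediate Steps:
r = 361/36 (r = (2 + 7*(⅙))² = (2 + 7/6)² = (19/6)² = 361/36 ≈ 10.028)
r - 491*A(-3, -19) = 361/36 - 491*(-3) = 361/36 + 1473 = 53389/36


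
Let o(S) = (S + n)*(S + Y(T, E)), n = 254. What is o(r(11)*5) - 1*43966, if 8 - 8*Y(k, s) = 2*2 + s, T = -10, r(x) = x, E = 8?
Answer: -54251/2 ≈ -27126.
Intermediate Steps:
Y(k, s) = ½ - s/8 (Y(k, s) = 1 - (2*2 + s)/8 = 1 - (4 + s)/8 = 1 + (-½ - s/8) = ½ - s/8)
o(S) = (254 + S)*(-½ + S) (o(S) = (S + 254)*(S + (½ - ⅛*8)) = (254 + S)*(S + (½ - 1)) = (254 + S)*(S - ½) = (254 + S)*(-½ + S))
o(r(11)*5) - 1*43966 = (-127 + (11*5)² + 507*(11*5)/2) - 1*43966 = (-127 + 55² + (507/2)*55) - 43966 = (-127 + 3025 + 27885/2) - 43966 = 33681/2 - 43966 = -54251/2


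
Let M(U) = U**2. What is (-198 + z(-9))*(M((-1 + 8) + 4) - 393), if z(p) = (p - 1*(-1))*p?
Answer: 34272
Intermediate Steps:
z(p) = p*(1 + p) (z(p) = (p + 1)*p = (1 + p)*p = p*(1 + p))
(-198 + z(-9))*(M((-1 + 8) + 4) - 393) = (-198 - 9*(1 - 9))*(((-1 + 8) + 4)**2 - 393) = (-198 - 9*(-8))*((7 + 4)**2 - 393) = (-198 + 72)*(11**2 - 393) = -126*(121 - 393) = -126*(-272) = 34272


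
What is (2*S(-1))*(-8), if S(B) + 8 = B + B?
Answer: 160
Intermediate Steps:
S(B) = -8 + 2*B (S(B) = -8 + (B + B) = -8 + 2*B)
(2*S(-1))*(-8) = (2*(-8 + 2*(-1)))*(-8) = (2*(-8 - 2))*(-8) = (2*(-10))*(-8) = -20*(-8) = 160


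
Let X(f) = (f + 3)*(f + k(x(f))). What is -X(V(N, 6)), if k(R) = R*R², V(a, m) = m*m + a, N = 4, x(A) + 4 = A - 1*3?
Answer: -1547011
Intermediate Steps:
x(A) = -7 + A (x(A) = -4 + (A - 1*3) = -4 + (A - 3) = -4 + (-3 + A) = -7 + A)
V(a, m) = a + m² (V(a, m) = m² + a = a + m²)
k(R) = R³
X(f) = (3 + f)*(f + (-7 + f)³) (X(f) = (f + 3)*(f + (-7 + f)³) = (3 + f)*(f + (-7 + f)³))
-X(V(N, 6)) = -(-1029 + (4 + 6²)⁴ - 18*(4 + 6²)³ + 85*(4 + 6²)² + 101*(4 + 6²)) = -(-1029 + (4 + 36)⁴ - 18*(4 + 36)³ + 85*(4 + 36)² + 101*(4 + 36)) = -(-1029 + 40⁴ - 18*40³ + 85*40² + 101*40) = -(-1029 + 2560000 - 18*64000 + 85*1600 + 4040) = -(-1029 + 2560000 - 1152000 + 136000 + 4040) = -1*1547011 = -1547011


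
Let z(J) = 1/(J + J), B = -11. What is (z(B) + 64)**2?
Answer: 1979649/484 ≈ 4090.2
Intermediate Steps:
z(J) = 1/(2*J)
(z(B) + 64)**2 = ((1/2)/(-11) + 64)**2 = ((1/2)*(-1/11) + 64)**2 = (-1/22 + 64)**2 = (1407/22)**2 = 1979649/484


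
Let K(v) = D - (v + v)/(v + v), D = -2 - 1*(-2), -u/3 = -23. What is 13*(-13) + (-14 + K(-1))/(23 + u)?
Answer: -15563/92 ≈ -169.16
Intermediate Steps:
u = 69 (u = -3*(-23) = 69)
D = 0 (D = -2 + 2 = 0)
K(v) = -1 (K(v) = 0 - (v + v)/(v + v) = 0 - 2*v/(2*v) = 0 - 2*v*1/(2*v) = 0 - 1*1 = 0 - 1 = -1)
13*(-13) + (-14 + K(-1))/(23 + u) = 13*(-13) + (-14 - 1)/(23 + 69) = -169 - 15/92 = -15563/92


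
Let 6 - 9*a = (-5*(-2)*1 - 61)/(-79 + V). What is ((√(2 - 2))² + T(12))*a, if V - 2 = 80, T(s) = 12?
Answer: 92/3 ≈ 30.667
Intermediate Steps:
V = 82 (V = 2 + 80 = 82)
a = 23/9 (a = ⅔ - (-5*(-2)*1 - 61)/(9*(-79 + 82)) = ⅔ - (10*1 - 61)/(9*3) = ⅔ - (10 - 61)/(9*3) = ⅔ - (-17)/(3*3) = ⅔ - ⅑*(-17) = ⅔ + 17/9 = 23/9 ≈ 2.5556)
((√(2 - 2))² + T(12))*a = ((√(2 - 2))² + 12)*(23/9) = ((√0)² + 12)*(23/9) = (0² + 12)*(23/9) = (0 + 12)*(23/9) = 12*(23/9) = 92/3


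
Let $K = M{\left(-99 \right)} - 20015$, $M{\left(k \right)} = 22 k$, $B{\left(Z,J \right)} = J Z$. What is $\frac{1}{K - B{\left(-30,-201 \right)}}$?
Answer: $- \frac{1}{28223} \approx -3.5432 \cdot 10^{-5}$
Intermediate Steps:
$K = -22193$ ($K = 22 \left(-99\right) - 20015 = -2178 - 20015 = -22193$)
$\frac{1}{K - B{\left(-30,-201 \right)}} = \frac{1}{-22193 - \left(-201\right) \left(-30\right)} = \frac{1}{-22193 - 6030} = \frac{1}{-28223} = - \frac{1}{28223}$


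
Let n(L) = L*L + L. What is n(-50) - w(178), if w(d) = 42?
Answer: 2408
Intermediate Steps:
n(L) = L + L² (n(L) = L² + L = L + L²)
n(-50) - w(178) = -50*(1 - 50) - 1*42 = -50*(-49) - 42 = 2450 - 42 = 2408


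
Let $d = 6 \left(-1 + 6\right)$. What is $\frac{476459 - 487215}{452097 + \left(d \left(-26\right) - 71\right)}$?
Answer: $- \frac{5378}{225623} \approx -0.023836$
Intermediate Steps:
$d = 30$ ($d = 6 \cdot 5 = 30$)
$\frac{476459 - 487215}{452097 + \left(d \left(-26\right) - 71\right)} = \frac{476459 - 487215}{452097 + \left(30 \left(-26\right) - 71\right)} = - \frac{10756}{452097 - 851} = - \frac{10756}{451246} = \left(-10756\right) \frac{1}{451246} = - \frac{5378}{225623}$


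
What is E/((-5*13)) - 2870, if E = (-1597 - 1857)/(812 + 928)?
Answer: -162296773/56550 ≈ -2870.0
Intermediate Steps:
E = -1727/870 (E = -3454/1740 = -3454*1/1740 = -1727/870 ≈ -1.9851)
E/((-5*13)) - 2870 = -1727/(870*((-5*13))) - 2870 = -1727/870/(-65) - 2870 = -1727/870*(-1/65) - 2870 = 1727/56550 - 2870 = -162296773/56550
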